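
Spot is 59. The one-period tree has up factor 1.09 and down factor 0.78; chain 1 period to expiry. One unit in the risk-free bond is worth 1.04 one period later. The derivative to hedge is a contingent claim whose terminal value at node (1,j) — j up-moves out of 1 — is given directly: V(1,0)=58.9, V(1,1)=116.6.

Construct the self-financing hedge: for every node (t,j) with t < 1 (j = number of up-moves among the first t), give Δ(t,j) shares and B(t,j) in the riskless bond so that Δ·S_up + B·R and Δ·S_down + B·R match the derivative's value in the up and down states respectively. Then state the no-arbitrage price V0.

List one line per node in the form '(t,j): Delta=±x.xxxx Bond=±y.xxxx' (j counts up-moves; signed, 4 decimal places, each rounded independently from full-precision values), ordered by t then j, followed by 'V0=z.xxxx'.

(0,0): Delta=3.1547 Bond=-82.9622
V0=103.1669

No-arbitrage ⇒ martingale measure with p* = (R−d)/(u−d) = 0.8387.
At expiry t=1: V(1,0)=58.9000, V(1,1)=116.6000
Node (0,0) S=59.0000: V=(p*·116.6000+(1−p*)·58.9000)/1.04=103.1669; Δ=(116.6000−58.9000)/(64.3100−46.0200)=3.1547; B=V−Δ·S=-82.9622
Self-financing check: at every node Δ·S+B equals the discounted successor values.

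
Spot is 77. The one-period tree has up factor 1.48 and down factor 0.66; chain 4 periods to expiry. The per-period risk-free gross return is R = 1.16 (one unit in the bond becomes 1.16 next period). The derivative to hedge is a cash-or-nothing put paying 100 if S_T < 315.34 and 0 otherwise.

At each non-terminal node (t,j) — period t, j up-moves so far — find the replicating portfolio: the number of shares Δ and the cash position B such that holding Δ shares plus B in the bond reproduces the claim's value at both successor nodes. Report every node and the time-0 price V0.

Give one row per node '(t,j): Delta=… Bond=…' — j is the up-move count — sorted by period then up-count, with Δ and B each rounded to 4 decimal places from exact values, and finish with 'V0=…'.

Risk-neutral probability p* = (R−d)/(u−d) = (1.16−0.66)/(1.48−0.66) = 0.6098.
Terminal payoffs: V(4,0)=100.0000, V(4,1)=100.0000, V(4,2)=100.0000, V(4,3)=100.0000, V(4,4)=0.0000
  t=3,j=0: stock 22.1372 → up 32.7630 (V=100.0000), down 14.6105 (V=100.0000). Price 86.2069; hedge Δ=0.0000, bond B=86.2069.
  t=3,j=1: stock 49.6410 → up 73.4686 (V=100.0000), down 32.7630 (V=100.0000). Price 86.2069; hedge Δ=0.0000, bond B=86.2069.
  t=3,j=2: stock 111.3161 → up 164.7479 (V=100.0000), down 73.4686 (V=100.0000). Price 86.2069; hedge Δ=0.0000, bond B=86.2069.
  t=3,j=3: stock 249.6180 → up 369.4346 (V=0.0000), down 164.7479 (V=100.0000). Price 33.6417; hedge Δ=-0.4886, bond B=155.5929.
  t=2,j=0: stock 33.5412 → up 49.6410 (V=86.2069), down 22.1372 (V=86.2069). Price 74.3163; hedge Δ=0.0000, bond B=74.3163.
  t=2,j=1: stock 75.2136 → up 111.3161 (V=86.2069), down 49.6410 (V=86.2069). Price 74.3163; hedge Δ=0.0000, bond B=74.3163.
  t=2,j=2: stock 168.6608 → up 249.6180 (V=33.6417), down 111.3161 (V=86.2069). Price 46.6853; hedge Δ=-0.3801, bond B=110.7892.
  t=1,j=0: stock 50.8200 → up 75.2136 (V=74.3163), down 33.5412 (V=74.3163). Price 64.0658; hedge Δ=0.0000, bond B=64.0658.
  t=1,j=1: stock 113.9600 → up 168.6608 (V=46.6853), down 75.2136 (V=74.3163). Price 49.5415; hedge Δ=-0.2957, bond B=83.2378.
  t=0,j=0: stock 77.0000 → up 113.9600 (V=49.5415), down 50.8200 (V=64.0658). Price 47.5944; hedge Δ=-0.2300, bond B=65.3069.
Each (Δ,B) replicates both successor values, so the strategy is self-financing and V0 is arbitrage-free.

(0,0): Delta=-0.2300 Bond=65.3069
(1,0): Delta=0.0000 Bond=64.0658
(1,1): Delta=-0.2957 Bond=83.2378
(2,0): Delta=0.0000 Bond=74.3163
(2,1): Delta=0.0000 Bond=74.3163
(2,2): Delta=-0.3801 Bond=110.7892
(3,0): Delta=0.0000 Bond=86.2069
(3,1): Delta=0.0000 Bond=86.2069
(3,2): Delta=0.0000 Bond=86.2069
(3,3): Delta=-0.4886 Bond=155.5929
V0=47.5944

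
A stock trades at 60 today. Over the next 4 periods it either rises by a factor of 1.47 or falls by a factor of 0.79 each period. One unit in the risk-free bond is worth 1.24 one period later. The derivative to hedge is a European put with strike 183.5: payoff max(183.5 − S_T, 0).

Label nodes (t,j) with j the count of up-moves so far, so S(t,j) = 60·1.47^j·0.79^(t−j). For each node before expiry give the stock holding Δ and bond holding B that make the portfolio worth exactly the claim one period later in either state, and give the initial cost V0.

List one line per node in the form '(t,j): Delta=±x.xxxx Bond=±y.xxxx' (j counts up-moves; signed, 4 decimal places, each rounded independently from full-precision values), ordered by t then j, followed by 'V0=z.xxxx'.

Under the risk-neutral measure, an up-move has probability p* = (R−d)/(u−d) = 0.6618 and values discount at R = 1.24.
At expiry t=4: V(4,0)=160.1300, V(4,1)=140.0140, V(4,2)=102.5829, V(4,3)=32.9328, V(4,4)=0.0000
Node (3,0) S=29.5823: V=(p*·140.0140+(1−p*)·160.1300)/1.24=118.4015; Δ=(140.0140−160.1300)/(43.4860−23.3700)=-1.0000; B=V−Δ·S=147.9839
Node (3,1) S=55.0456: V=(p*·102.5829+(1−p*)·140.0140)/1.24=92.9383; Δ=(102.5829−140.0140)/(80.9171−43.4860)=-1.0000; B=V−Δ·S=147.9839
Node (3,2) S=102.4267: V=(p*·32.9328+(1−p*)·102.5829)/1.24=45.5572; Δ=(32.9328−102.5829)/(150.5672−80.9171)=-1.0000; B=V−Δ·S=147.9839
Node (3,3) S=190.5914: V=(p*·0.0000+(1−p*)·32.9328)/1.24=8.9831; Δ=(0.0000−32.9328)/(280.1693−150.5672)=-0.2541; B=V−Δ·S=57.4137
Node (2,0) S=37.4460: V=(p*·92.9383+(1−p*)·118.4015)/1.24=81.8958; Δ=(92.9383−118.4015)/(55.0456−29.5823)=-1.0000; B=V−Δ·S=119.3418
Node (2,1) S=69.6780: V=(p*·45.5572+(1−p*)·92.9383)/1.24=49.6638; Δ=(45.5572−92.9383)/(102.4267−55.0456)=-1.0000; B=V−Δ·S=119.3418
Node (2,2) S=129.6540: V=(p*·8.9831+(1−p*)·45.5572)/1.24=17.2208; Δ=(8.9831−45.5572)/(190.5914−102.4267)=-0.4148; B=V−Δ·S=71.0062
Node (1,0) S=47.4000: V=(p*·49.6638+(1−p*)·81.8958)/1.24=48.8434; Δ=(49.6638−81.8958)/(69.6780−37.4460)=-1.0000; B=V−Δ·S=96.2434
Node (1,1) S=88.2000: V=(p*·17.2208+(1−p*)·49.6638)/1.24=22.7372; Δ=(17.2208−49.6638)/(129.6540−69.6780)=-0.5409; B=V−Δ·S=70.4476
Node (0,0) S=60.0000: V=(p*·22.7372+(1−p*)·48.8434)/1.24=25.4575; Δ=(22.7372−48.8434)/(88.2000−47.4000)=-0.6399; B=V−Δ·S=63.8489
Check: Δ(0,0)·S0 + B(0,0) = 25.4575 = V0.

(0,0): Delta=-0.6399 Bond=63.8489
(1,0): Delta=-1.0000 Bond=96.2434
(1,1): Delta=-0.5409 Bond=70.4476
(2,0): Delta=-1.0000 Bond=119.3418
(2,1): Delta=-1.0000 Bond=119.3418
(2,2): Delta=-0.4148 Bond=71.0062
(3,0): Delta=-1.0000 Bond=147.9839
(3,1): Delta=-1.0000 Bond=147.9839
(3,2): Delta=-1.0000 Bond=147.9839
(3,3): Delta=-0.2541 Bond=57.4137
V0=25.4575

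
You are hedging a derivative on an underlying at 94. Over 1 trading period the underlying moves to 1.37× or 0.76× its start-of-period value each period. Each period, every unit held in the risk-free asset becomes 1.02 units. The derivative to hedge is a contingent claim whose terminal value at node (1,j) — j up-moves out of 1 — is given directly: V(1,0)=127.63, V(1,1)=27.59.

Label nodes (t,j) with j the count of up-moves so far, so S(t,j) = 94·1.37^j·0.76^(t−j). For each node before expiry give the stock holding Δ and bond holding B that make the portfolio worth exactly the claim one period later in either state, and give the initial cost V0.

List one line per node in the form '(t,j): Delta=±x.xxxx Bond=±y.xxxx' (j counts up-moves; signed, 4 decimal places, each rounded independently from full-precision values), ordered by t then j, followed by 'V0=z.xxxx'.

(0,0): Delta=-1.7447 Bond=247.3235
V0=83.3235

The replicating-portfolio and risk-neutral prices coincide; use p* = (1.02−0.76)/(1.37−0.76) = 0.4262 for the latter.
Payoff layer (t=1): V(1,0)=127.6300, V(1,1)=27.5900
  t=0,j=0: stock 94.0000 → up 128.7800 (V=27.5900), down 71.4400 (V=127.6300). Price 83.3235; hedge Δ=-1.7447, bond B=247.3235.
The time-0 hedge costs 83.3235, which is the no-arbitrage price.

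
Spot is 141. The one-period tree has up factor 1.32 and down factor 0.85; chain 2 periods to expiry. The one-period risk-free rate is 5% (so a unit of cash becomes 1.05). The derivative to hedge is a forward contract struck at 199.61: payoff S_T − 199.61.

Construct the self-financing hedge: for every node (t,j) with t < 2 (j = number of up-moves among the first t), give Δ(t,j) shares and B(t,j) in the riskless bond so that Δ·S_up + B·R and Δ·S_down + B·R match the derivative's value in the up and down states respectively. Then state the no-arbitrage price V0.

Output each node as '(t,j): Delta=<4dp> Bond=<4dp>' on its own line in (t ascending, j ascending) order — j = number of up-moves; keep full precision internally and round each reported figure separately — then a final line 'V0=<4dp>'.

Risk-neutral probability p* = (R−d)/(u−d) = (1.05−0.85)/(1.32−0.85) = 0.4255.
Terminal payoffs: V(2,0)=-97.7375, V(2,1)=-41.4080, V(2,2)=46.0684
(1,0): S=119.8500. Δ = (V_up−V_dn)/(S_up−S_dn) = (-41.4080−-97.7375)/(158.2020−101.8725) = 1.0000. V = [p*·-41.4080 + (1−p*)·-97.7375]/1.05 = -70.2548. B = V − Δ·S = -190.1048.
(1,1): S=186.1200. Δ = (V_up−V_dn)/(S_up−S_dn) = (46.0684−-41.4080)/(245.6784−158.2020) = 1.0000. V = [p*·46.0684 + (1−p*)·-41.4080]/1.05 = -3.9848. B = V − Δ·S = -190.1048.
(0,0): S=141.0000. Δ = (V_up−V_dn)/(S_up−S_dn) = (-3.9848−-70.2548)/(186.1200−119.8500) = 1.0000. V = [p*·-3.9848 + (1−p*)·-70.2548]/1.05 = -40.0522. B = V − Δ·S = -181.0522.
Root portfolio cost Δ·141+B reproduces V0=-40.0522.

(0,0): Delta=1.0000 Bond=-181.0522
(1,0): Delta=1.0000 Bond=-190.1048
(1,1): Delta=1.0000 Bond=-190.1048
V0=-40.0522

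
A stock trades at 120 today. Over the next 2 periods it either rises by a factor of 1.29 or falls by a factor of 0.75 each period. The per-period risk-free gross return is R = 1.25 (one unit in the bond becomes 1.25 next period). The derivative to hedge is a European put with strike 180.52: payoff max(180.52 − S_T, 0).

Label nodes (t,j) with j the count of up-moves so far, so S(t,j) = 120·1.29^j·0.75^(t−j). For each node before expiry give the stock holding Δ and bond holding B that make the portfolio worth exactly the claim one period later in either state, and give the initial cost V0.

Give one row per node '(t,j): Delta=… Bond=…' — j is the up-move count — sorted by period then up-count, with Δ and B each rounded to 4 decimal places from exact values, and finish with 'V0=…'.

(0,0): Delta=-0.7808 Bond=99.7534
(1,0): Delta=-1.0000 Bond=144.4160
(1,1): Delta=-0.7706 Bond=123.1138
V0=6.0524

Since d<R<u, set p* = (R−d)/(u−d) = 0.9259; price each node as the discounted p*-expectation of its children.
Payoff layer (t=2): V(2,0)=113.0200, V(2,1)=64.4200, V(2,2)=0.0000
(1,0): S=90.0000. Δ = (V_up−V_dn)/(S_up−S_dn) = (64.4200−113.0200)/(116.1000−67.5000) = -1.0000. V = [p*·64.4200 + (1−p*)·113.0200]/1.25 = 54.4160. B = V − Δ·S = 144.4160.
(1,1): S=154.8000. Δ = (V_up−V_dn)/(S_up−S_dn) = (0.0000−64.4200)/(199.6920−116.1000) = -0.7706. V = [p*·0.0000 + (1−p*)·64.4200]/1.25 = 3.8175. B = V − Δ·S = 123.1138.
(0,0): S=120.0000. Δ = (V_up−V_dn)/(S_up−S_dn) = (3.8175−54.4160)/(154.8000−90.0000) = -0.7808. V = [p*·3.8175 + (1−p*)·54.4160]/1.25 = 6.0524. B = V − Δ·S = 99.7534.
The time-0 hedge costs 6.0524, which is the no-arbitrage price.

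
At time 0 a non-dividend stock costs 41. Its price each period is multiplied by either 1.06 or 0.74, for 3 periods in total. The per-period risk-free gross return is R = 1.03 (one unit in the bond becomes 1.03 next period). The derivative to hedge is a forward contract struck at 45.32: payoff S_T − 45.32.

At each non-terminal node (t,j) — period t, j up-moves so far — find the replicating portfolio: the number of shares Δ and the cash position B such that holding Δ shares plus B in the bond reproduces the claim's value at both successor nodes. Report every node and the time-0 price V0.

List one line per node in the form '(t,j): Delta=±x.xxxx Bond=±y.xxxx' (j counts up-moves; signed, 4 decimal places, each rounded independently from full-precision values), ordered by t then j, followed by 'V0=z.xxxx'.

(0,0): Delta=1.0000 Bond=-41.4742
(1,0): Delta=1.0000 Bond=-42.7184
(1,1): Delta=1.0000 Bond=-42.7184
(2,0): Delta=1.0000 Bond=-44.0000
(2,1): Delta=1.0000 Bond=-44.0000
(2,2): Delta=1.0000 Bond=-44.0000
V0=-0.4742

No-arbitrage ⇒ martingale measure with p* = (R−d)/(u−d) = 0.9062.
At expiry t=3: V(3,0)=-28.7058, V(3,1)=-21.5213, V(3,2)=-11.2300, V(3,3)=3.5117
(2,0): S=22.4516. Δ = (V_up−V_dn)/(S_up−S_dn) = (-21.5213−-28.7058)/(23.7987−16.6142) = 1.0000. V = [p*·-21.5213 + (1−p*)·-28.7058]/1.03 = -21.5484. B = V − Δ·S = -44.0000.
(2,1): S=32.1604. Δ = (V_up−V_dn)/(S_up−S_dn) = (-11.2300−-21.5213)/(34.0900−23.7987) = 1.0000. V = [p*·-11.2300 + (1−p*)·-21.5213]/1.03 = -11.8396. B = V − Δ·S = -44.0000.
(2,2): S=46.0676. Δ = (V_up−V_dn)/(S_up−S_dn) = (3.5117−-11.2300)/(48.8317−34.0900) = 1.0000. V = [p*·3.5117 + (1−p*)·-11.2300]/1.03 = 2.0676. B = V − Δ·S = -44.0000.
(1,0): S=30.3400. Δ = (V_up−V_dn)/(S_up−S_dn) = (-11.8396−-21.5484)/(32.1604−22.4516) = 1.0000. V = [p*·-11.8396 + (1−p*)·-21.5484]/1.03 = -12.3784. B = V − Δ·S = -42.7184.
(1,1): S=43.4600. Δ = (V_up−V_dn)/(S_up−S_dn) = (2.0676−-11.8396)/(46.0676−32.1604) = 1.0000. V = [p*·2.0676 + (1−p*)·-11.8396]/1.03 = 0.7416. B = V − Δ·S = -42.7184.
(0,0): S=41.0000. Δ = (V_up−V_dn)/(S_up−S_dn) = (0.7416−-12.3784)/(43.4600−30.3400) = 1.0000. V = [p*·0.7416 + (1−p*)·-12.3784]/1.03 = -0.4742. B = V − Δ·S = -41.4742.
Each (Δ,B) replicates both successor values, so the strategy is self-financing and V0 is arbitrage-free.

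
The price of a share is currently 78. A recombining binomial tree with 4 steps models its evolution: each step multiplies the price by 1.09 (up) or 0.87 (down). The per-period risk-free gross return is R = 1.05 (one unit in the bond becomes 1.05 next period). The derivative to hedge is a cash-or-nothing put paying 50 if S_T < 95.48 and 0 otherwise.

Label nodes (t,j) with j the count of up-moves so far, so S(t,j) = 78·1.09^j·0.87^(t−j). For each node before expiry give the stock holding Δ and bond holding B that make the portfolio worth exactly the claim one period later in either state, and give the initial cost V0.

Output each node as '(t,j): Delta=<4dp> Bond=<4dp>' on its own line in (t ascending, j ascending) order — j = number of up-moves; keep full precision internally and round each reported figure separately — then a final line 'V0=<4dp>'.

(0,0): Delta=-1.3786 Bond=130.2313
(1,0): Delta=0.0000 Bond=43.1919
(1,1): Delta=-1.6231 Bond=157.5319
(2,0): Delta=0.0000 Bond=45.3515
(2,1): Delta=0.0000 Bond=45.3515
(2,2): Delta=-1.9110 Bond=192.0879
(3,0): Delta=0.0000 Bond=47.6190
(3,1): Delta=0.0000 Bond=47.6190
(3,2): Delta=0.0000 Bond=47.6190
(3,3): Delta=-2.2500 Bond=235.9307
V0=22.7014

Under the risk-neutral measure, an up-move has probability p* = (R−d)/(u−d) = 0.8182 and values discount at R = 1.05.
Terminal payoffs: V(4,0)=50.0000, V(4,1)=50.0000, V(4,2)=50.0000, V(4,3)=50.0000, V(4,4)=0.0000
Node (3,0) S=51.3632: V=(p*·50.0000+(1−p*)·50.0000)/1.05=47.6190; Δ=(50.0000−50.0000)/(55.9859−44.6860)=0.0000; B=V−Δ·S=47.6190
Node (3,1) S=64.3516: V=(p*·50.0000+(1−p*)·50.0000)/1.05=47.6190; Δ=(50.0000−50.0000)/(70.1433−55.9859)=0.0000; B=V−Δ·S=47.6190
Node (3,2) S=80.6245: V=(p*·50.0000+(1−p*)·50.0000)/1.05=47.6190; Δ=(50.0000−50.0000)/(87.8807−70.1433)=0.0000; B=V−Δ·S=47.6190
Node (3,3) S=101.0123: V=(p*·0.0000+(1−p*)·50.0000)/1.05=8.6580; Δ=(0.0000−50.0000)/(110.1034−87.8807)=-2.2500; B=V−Δ·S=235.9307
Node (2,0) S=59.0382: V=(p*·47.6190+(1−p*)·47.6190)/1.05=45.3515; Δ=(47.6190−47.6190)/(64.3516−51.3632)=0.0000; B=V−Δ·S=45.3515
Node (2,1) S=73.9674: V=(p*·47.6190+(1−p*)·47.6190)/1.05=45.3515; Δ=(47.6190−47.6190)/(80.6245−64.3516)=0.0000; B=V−Δ·S=45.3515
Node (2,2) S=92.6718: V=(p*·8.6580+(1−p*)·47.6190)/1.05=14.9922; Δ=(8.6580−47.6190)/(101.0123−80.6245)=-1.9110; B=V−Δ·S=192.0879
Node (1,0) S=67.8600: V=(p*·45.3515+(1−p*)·45.3515)/1.05=43.1919; Δ=(45.3515−45.3515)/(73.9674−59.0382)=0.0000; B=V−Δ·S=43.1919
Node (1,1) S=85.0200: V=(p*·14.9922+(1−p*)·45.3515)/1.05=19.5353; Δ=(14.9922−45.3515)/(92.6718−73.9674)=-1.6231; B=V−Δ·S=157.5319
Node (0,0) S=78.0000: V=(p*·19.5353+(1−p*)·43.1919)/1.05=22.7014; Δ=(19.5353−43.1919)/(85.0200−67.8600)=-1.3786; B=V−Δ·S=130.2313
Each (Δ,B) replicates both successor values, so the strategy is self-financing and V0 is arbitrage-free.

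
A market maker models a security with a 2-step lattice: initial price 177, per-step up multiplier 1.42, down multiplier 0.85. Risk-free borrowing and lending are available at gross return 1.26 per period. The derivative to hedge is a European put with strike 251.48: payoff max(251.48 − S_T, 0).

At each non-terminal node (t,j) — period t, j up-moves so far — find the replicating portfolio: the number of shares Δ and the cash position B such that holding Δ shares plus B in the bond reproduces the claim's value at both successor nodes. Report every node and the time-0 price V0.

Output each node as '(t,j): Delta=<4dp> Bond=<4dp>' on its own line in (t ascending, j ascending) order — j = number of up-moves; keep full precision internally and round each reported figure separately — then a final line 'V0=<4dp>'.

Under the risk-neutral measure, an up-move has probability p* = (R−d)/(u−d) = 0.7193 and values discount at R = 1.26.
At expiry t=2: V(2,0)=123.5975, V(2,1)=37.8410, V(2,2)=0.0000
  t=1,j=0: stock 150.4500 → up 213.6390 (V=37.8410), down 127.8825 (V=123.5975). Price 49.1373; hedge Δ=-1.0000, bond B=199.5873.
  t=1,j=1: stock 251.3400 → up 356.9028 (V=0.0000), down 213.6390 (V=37.8410). Price 8.4302; hedge Δ=-0.2641, bond B=74.8179.
  t=0,j=0: stock 177.0000 → up 251.3400 (V=8.4302), down 150.4500 (V=49.1373). Price 15.7593; hedge Δ=-0.4035, bond B=87.1753.
Each (Δ,B) replicates both successor values, so the strategy is self-financing and V0 is arbitrage-free.

(0,0): Delta=-0.4035 Bond=87.1753
(1,0): Delta=-1.0000 Bond=199.5873
(1,1): Delta=-0.2641 Bond=74.8179
V0=15.7593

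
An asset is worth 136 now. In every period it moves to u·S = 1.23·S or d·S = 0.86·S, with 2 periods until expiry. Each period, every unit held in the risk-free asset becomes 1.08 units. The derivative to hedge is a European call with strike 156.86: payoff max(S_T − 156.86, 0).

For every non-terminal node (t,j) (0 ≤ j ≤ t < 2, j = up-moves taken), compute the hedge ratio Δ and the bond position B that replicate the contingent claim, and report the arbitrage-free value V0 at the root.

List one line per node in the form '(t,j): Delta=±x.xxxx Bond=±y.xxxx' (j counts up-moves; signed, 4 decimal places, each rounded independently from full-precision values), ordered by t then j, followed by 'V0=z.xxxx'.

(0,0): Delta=0.5350 Bond=-57.9334
(1,0): Delta=0.0000 Bond=0.0000
(1,1): Delta=0.7900 Bond=-105.2282
V0=14.8202

No-arbitrage ⇒ martingale measure with p* = (R−d)/(u−d) = 0.5946.
Terminal values V(2,·): V(2,0)=0.0000, V(2,1)=0.0000, V(2,2)=48.8944
(1,0): S=116.9600. Δ = (V_up−V_dn)/(S_up−S_dn) = (0.0000−0.0000)/(143.8608−100.5856) = 0.0000. V = [p*·0.0000 + (1−p*)·0.0000]/1.08 = 0.0000. B = V − Δ·S = 0.0000.
(1,1): S=167.2800. Δ = (V_up−V_dn)/(S_up−S_dn) = (48.8944−0.0000)/(205.7544−143.8608) = 0.7900. V = [p*·48.8944 + (1−p*)·0.0000]/1.08 = 26.9188. B = V − Δ·S = -105.2282.
(0,0): S=136.0000. Δ = (V_up−V_dn)/(S_up−S_dn) = (26.9188−0.0000)/(167.2800−116.9600) = 0.5350. V = [p*·26.9188 + (1−p*)·0.0000]/1.08 = 14.8202. B = V − Δ·S = -57.9334.
Root portfolio cost Δ·136+B reproduces V0=14.8202.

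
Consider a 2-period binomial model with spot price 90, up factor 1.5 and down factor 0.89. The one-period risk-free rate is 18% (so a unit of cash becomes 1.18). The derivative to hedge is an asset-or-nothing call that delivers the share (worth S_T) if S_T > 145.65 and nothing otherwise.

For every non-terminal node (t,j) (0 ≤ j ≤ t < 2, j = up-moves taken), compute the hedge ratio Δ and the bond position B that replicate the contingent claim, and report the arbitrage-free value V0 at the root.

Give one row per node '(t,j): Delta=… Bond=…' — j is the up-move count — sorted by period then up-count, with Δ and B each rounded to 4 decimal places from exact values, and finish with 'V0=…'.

Risk-neutral probability p* = (R−d)/(u−d) = (1.18−0.89)/(1.5−0.89) = 0.4754.
Payoff layer (t=2): V(2,0)=0.0000, V(2,1)=0.0000, V(2,2)=202.5000
  t=1,j=0: stock 80.1000 → up 120.1500 (V=0.0000), down 71.2890 (V=0.0000). Price 0.0000; hedge Δ=0.0000, bond B=0.0000.
  t=1,j=1: stock 135.0000 → up 202.5000 (V=202.5000), down 120.1500 (V=0.0000). Price 81.5852; hedge Δ=2.4590, bond B=-250.3821.
  t=0,j=0: stock 90.0000 → up 135.0000 (V=81.5852), down 80.1000 (V=0.0000). Price 32.8698; hedge Δ=1.4861, bond B=-100.8763.
Check: Δ(0,0)·S0 + B(0,0) = 32.8698 = V0.

(0,0): Delta=1.4861 Bond=-100.8763
(1,0): Delta=0.0000 Bond=0.0000
(1,1): Delta=2.4590 Bond=-250.3821
V0=32.8698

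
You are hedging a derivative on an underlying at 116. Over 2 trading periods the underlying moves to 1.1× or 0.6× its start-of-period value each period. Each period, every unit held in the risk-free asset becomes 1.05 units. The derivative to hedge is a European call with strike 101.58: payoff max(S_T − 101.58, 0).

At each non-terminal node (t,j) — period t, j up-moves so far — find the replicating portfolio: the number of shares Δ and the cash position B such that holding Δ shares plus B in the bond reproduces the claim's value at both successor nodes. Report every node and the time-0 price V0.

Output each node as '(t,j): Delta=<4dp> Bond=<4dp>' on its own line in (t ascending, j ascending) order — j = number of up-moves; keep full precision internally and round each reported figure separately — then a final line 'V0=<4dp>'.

(0,0): Delta=0.5731 Bond=-37.9886
(1,0): Delta=0.0000 Bond=0.0000
(1,1): Delta=0.6078 Bond=-44.3200
V0=28.4914

Under the risk-neutral measure, an up-move has probability p* = (R−d)/(u−d) = 0.9000 and values discount at R = 1.05.
At expiry t=2: V(2,0)=0.0000, V(2,1)=0.0000, V(2,2)=38.7800
  t=1,j=0: stock 69.6000 → up 76.5600 (V=0.0000), down 41.7600 (V=0.0000). Price 0.0000; hedge Δ=0.0000, bond B=0.0000.
  t=1,j=1: stock 127.6000 → up 140.3600 (V=38.7800), down 76.5600 (V=0.0000). Price 33.2400; hedge Δ=0.6078, bond B=-44.3200.
  t=0,j=0: stock 116.0000 → up 127.6000 (V=33.2400), down 69.6000 (V=0.0000). Price 28.4914; hedge Δ=0.5731, bond B=-37.9886.
The time-0 hedge costs 28.4914, which is the no-arbitrage price.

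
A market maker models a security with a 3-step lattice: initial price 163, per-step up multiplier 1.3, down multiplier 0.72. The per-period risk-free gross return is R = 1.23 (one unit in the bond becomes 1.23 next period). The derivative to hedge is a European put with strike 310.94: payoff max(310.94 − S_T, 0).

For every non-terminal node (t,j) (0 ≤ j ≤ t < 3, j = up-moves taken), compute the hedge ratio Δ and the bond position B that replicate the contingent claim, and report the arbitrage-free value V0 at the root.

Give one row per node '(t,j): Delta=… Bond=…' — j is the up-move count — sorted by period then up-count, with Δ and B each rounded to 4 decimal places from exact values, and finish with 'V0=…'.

(0,0): Delta=-0.7450 Bond=142.7638
(1,0): Delta=-1.0000 Bond=205.5258
(1,1): Delta=-0.7256 Bond=171.4919
(2,0): Delta=-1.0000 Bond=252.7967
(2,1): Delta=-1.0000 Bond=252.7967
(2,2): Delta=-0.7048 Bond=205.1893
V0=21.3282

No-arbitrage ⇒ martingale measure with p* = (R−d)/(u−d) = 0.8793.
At expiry t=3: V(3,0)=250.1006, V(3,1)=201.0910, V(3,2)=112.6016, V(3,3)=0.0000
(2,0): S=84.4992. Δ = (V_up−V_dn)/(S_up−S_dn) = (201.0910−250.1006)/(109.8490−60.8394) = -1.0000. V = [p*·201.0910 + (1−p*)·250.1006]/1.23 = 168.2975. B = V − Δ·S = 252.7967.
(2,1): S=152.5680. Δ = (V_up−V_dn)/(S_up−S_dn) = (112.6016−201.0910)/(198.3384−109.8490) = -1.0000. V = [p*·112.6016 + (1−p*)·201.0910]/1.23 = 100.2287. B = V − Δ·S = 252.7967.
(2,2): S=275.4700. Δ = (V_up−V_dn)/(S_up−S_dn) = (0.0000−112.6016)/(358.1110−198.3384) = -0.7048. V = [p*·0.0000 + (1−p*)·112.6016]/1.23 = 11.0487. B = V − Δ·S = 205.1893.
(1,0): S=117.3600. Δ = (V_up−V_dn)/(S_up−S_dn) = (100.2287−168.2975)/(152.5680−84.4992) = -1.0000. V = [p*·100.2287 + (1−p*)·168.2975]/1.23 = 88.1658. B = V − Δ·S = 205.5258.
(1,1): S=211.9000. Δ = (V_up−V_dn)/(S_up−S_dn) = (11.0487−100.2287)/(275.4700−152.5680) = -0.7256. V = [p*·11.0487 + (1−p*)·100.2287]/1.23 = 17.7331. B = V − Δ·S = 171.4919.
(0,0): S=163.0000. Δ = (V_up−V_dn)/(S_up−S_dn) = (17.7331−88.1658)/(211.9000−117.3600) = -0.7450. V = [p*·17.7331 + (1−p*)·88.1658]/1.23 = 21.3282. B = V − Δ·S = 142.7638.
The time-0 hedge costs 21.3282, which is the no-arbitrage price.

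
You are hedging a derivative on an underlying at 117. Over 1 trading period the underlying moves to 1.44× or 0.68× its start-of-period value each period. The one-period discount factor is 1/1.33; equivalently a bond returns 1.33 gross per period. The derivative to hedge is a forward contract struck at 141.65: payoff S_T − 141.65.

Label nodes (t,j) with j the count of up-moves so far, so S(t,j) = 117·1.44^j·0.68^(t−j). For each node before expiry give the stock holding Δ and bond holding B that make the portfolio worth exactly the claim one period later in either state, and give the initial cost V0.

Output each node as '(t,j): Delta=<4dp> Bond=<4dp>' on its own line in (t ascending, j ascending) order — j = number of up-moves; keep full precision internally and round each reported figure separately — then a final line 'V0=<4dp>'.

(0,0): Delta=1.0000 Bond=-106.5038
V0=10.4962

Under the risk-neutral measure, an up-move has probability p* = (R−d)/(u−d) = 0.8553 and values discount at R = 1.33.
Terminal values V(1,·): V(1,0)=-62.0900, V(1,1)=26.8300
  t=0,j=0: stock 117.0000 → up 168.4800 (V=26.8300), down 79.5600 (V=-62.0900). Price 10.4962; hedge Δ=1.0000, bond B=-106.5038.
The time-0 hedge costs 10.4962, which is the no-arbitrage price.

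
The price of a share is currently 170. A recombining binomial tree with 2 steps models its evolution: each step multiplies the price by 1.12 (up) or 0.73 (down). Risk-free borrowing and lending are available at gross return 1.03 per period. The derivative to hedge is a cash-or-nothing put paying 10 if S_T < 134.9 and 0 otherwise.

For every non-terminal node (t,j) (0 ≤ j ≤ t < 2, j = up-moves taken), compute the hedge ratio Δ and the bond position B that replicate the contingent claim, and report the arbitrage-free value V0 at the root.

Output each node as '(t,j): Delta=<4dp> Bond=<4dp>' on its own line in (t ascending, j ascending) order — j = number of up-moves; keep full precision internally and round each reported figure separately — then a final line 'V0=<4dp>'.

(0,0): Delta=-0.0338 Bond=6.2468
(1,0): Delta=-0.2066 Bond=27.8815
(1,1): Delta=0.0000 Bond=0.0000
V0=0.5020

Risk-neutral probability p* = (R−d)/(u−d) = (1.03−0.73)/(1.12−0.73) = 0.7692.
Terminal values V(2,·): V(2,0)=10.0000, V(2,1)=0.0000, V(2,2)=0.0000
(1,0): S=124.1000. Δ = (V_up−V_dn)/(S_up−S_dn) = (0.0000−10.0000)/(138.9920−90.5930) = -0.2066. V = [p*·0.0000 + (1−p*)·10.0000]/1.03 = 2.2405. B = V − Δ·S = 27.8815.
(1,1): S=190.4000. Δ = (V_up−V_dn)/(S_up−S_dn) = (0.0000−0.0000)/(213.2480−138.9920) = 0.0000. V = [p*·0.0000 + (1−p*)·0.0000]/1.03 = 0.0000. B = V − Δ·S = 0.0000.
(0,0): S=170.0000. Δ = (V_up−V_dn)/(S_up−S_dn) = (0.0000−2.2405)/(190.4000−124.1000) = -0.0338. V = [p*·0.0000 + (1−p*)·2.2405]/1.03 = 0.5020. B = V − Δ·S = 6.2468.
Root portfolio cost Δ·170+B reproduces V0=0.5020.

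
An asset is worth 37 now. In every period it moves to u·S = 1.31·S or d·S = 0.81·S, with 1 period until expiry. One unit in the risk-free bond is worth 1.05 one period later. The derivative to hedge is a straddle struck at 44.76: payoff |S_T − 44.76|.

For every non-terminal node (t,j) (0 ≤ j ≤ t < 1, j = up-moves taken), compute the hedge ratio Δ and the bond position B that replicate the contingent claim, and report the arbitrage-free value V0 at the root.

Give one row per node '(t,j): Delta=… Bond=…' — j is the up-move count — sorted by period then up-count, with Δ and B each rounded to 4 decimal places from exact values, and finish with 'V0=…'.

No-arbitrage ⇒ martingale measure with p* = (R−d)/(u−d) = 0.4800.
Payoff layer (t=1): V(1,0)=14.7900, V(1,1)=3.7100
Node (0,0) S=37.0000: V=(p*·3.7100+(1−p*)·14.7900)/1.05=9.0206; Δ=(3.7100−14.7900)/(48.4700−29.9700)=-0.5989; B=V−Δ·S=31.1806
Each (Δ,B) replicates both successor values, so the strategy is self-financing and V0 is arbitrage-free.

(0,0): Delta=-0.5989 Bond=31.1806
V0=9.0206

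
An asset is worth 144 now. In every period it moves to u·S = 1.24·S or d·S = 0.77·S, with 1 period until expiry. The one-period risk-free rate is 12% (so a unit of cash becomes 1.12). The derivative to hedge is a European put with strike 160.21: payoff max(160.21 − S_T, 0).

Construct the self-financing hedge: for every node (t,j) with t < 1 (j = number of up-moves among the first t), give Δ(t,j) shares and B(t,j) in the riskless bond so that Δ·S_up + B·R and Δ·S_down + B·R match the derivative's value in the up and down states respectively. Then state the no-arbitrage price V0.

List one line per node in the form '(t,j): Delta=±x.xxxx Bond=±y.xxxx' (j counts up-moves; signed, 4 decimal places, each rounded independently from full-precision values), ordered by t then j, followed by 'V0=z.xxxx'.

Risk-neutral probability p* = (R−d)/(u−d) = (1.12−0.77)/(1.24−0.77) = 0.7447.
At expiry t=1: V(1,0)=49.3300, V(1,1)=0.0000
  t=0,j=0: stock 144.0000 → up 178.5600 (V=0.0000), down 110.8800 (V=49.3300). Price 11.2454; hedge Δ=-0.7289, bond B=116.2029.
Self-financing check: at every node Δ·S+B equals the discounted successor values.

(0,0): Delta=-0.7289 Bond=116.2029
V0=11.2454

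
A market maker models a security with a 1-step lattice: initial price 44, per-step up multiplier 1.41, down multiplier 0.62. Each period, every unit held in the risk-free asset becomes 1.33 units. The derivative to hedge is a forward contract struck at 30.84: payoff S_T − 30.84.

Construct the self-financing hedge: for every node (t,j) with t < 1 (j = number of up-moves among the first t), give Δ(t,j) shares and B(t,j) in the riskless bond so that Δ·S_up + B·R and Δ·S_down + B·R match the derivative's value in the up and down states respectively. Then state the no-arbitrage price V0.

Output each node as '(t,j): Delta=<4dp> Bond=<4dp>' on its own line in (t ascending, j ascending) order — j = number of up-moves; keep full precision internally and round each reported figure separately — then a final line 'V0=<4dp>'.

(0,0): Delta=1.0000 Bond=-23.1880
V0=20.8120

Risk-neutral probability p* = (R−d)/(u−d) = (1.33−0.62)/(1.41−0.62) = 0.8987.
Payoff layer (t=1): V(1,0)=-3.5600, V(1,1)=31.2000
(0,0): S=44.0000. Δ = (V_up−V_dn)/(S_up−S_dn) = (31.2000−-3.5600)/(62.0400−27.2800) = 1.0000. V = [p*·31.2000 + (1−p*)·-3.5600]/1.33 = 20.8120. B = V − Δ·S = -23.1880.
Self-financing check: at every node Δ·S+B equals the discounted successor values.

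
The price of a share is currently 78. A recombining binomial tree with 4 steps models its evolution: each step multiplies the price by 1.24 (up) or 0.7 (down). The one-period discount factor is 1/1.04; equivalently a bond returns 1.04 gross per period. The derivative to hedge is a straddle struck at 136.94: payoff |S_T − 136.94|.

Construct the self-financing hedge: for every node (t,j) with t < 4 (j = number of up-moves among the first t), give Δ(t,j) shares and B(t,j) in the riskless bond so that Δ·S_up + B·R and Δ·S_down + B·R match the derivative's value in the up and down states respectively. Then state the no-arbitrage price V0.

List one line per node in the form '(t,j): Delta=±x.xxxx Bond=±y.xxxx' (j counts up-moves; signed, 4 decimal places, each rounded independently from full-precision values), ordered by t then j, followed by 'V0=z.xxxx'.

(0,0): Delta=-0.4998 Bond=90.7988
(1,0): Delta=-1.0000 Bond=121.7392
(1,1): Delta=-0.3338 Bond=78.3669
(2,0): Delta=-1.0000 Bond=126.6087
(2,1): Delta=-1.0000 Bond=126.6087
(2,2): Delta=-0.1125 Bond=54.9680
(3,0): Delta=-1.0000 Bond=131.6731
(3,1): Delta=-1.0000 Bond=131.6731
(3,2): Delta=-1.0000 Bond=131.6731
(3,3): Delta=0.1822 Bond=13.3395
V0=51.8108

Since d<R<u, set p* = (R−d)/(u−d) = 0.6296; price each node as the discounted p*-expectation of its children.
Terminal payoffs: V(4,0)=118.2122, V(4,1)=103.7650, V(4,2)=78.1729, V(4,3)=32.8383, V(4,4)=47.4687
(3,0): S=26.7540. Δ = (V_up−V_dn)/(S_up−S_dn) = (103.7650−118.2122)/(33.1750−18.7278) = -1.0000. V = [p*·103.7650 + (1−p*)·118.2122]/1.04 = 104.9191. B = V − Δ·S = 131.6731.
(3,1): S=47.3928. Δ = (V_up−V_dn)/(S_up−S_dn) = (78.1729−103.7650)/(58.7671−33.1750) = -1.0000. V = [p*·78.1729 + (1−p*)·103.7650]/1.04 = 84.2803. B = V − Δ·S = 131.6731.
(3,2): S=83.9530. Δ = (V_up−V_dn)/(S_up−S_dn) = (32.8383−78.1729)/(104.1017−58.7671) = -1.0000. V = [p*·32.8383 + (1−p*)·78.1729]/1.04 = 47.7201. B = V − Δ·S = 131.6731.
(3,3): S=148.7167. Δ = (V_up−V_dn)/(S_up−S_dn) = (47.4687−32.8383)/(184.4087−104.1017) = 0.1822. V = [p*·47.4687 + (1−p*)·32.8383]/1.04 = 40.4327. B = V − Δ·S = 13.3395.
(2,0): S=38.2200. Δ = (V_up−V_dn)/(S_up−S_dn) = (84.2803−104.9191)/(47.3928−26.7540) = -1.0000. V = [p*·84.2803 + (1−p*)·104.9191]/1.04 = 88.3887. B = V − Δ·S = 126.6087.
(2,1): S=67.7040. Δ = (V_up−V_dn)/(S_up−S_dn) = (47.7201−84.2803)/(83.9530−47.3928) = -1.0000. V = [p*·47.7201 + (1−p*)·84.2803]/1.04 = 58.9047. B = V − Δ·S = 126.6087.
(2,2): S=119.9328. Δ = (V_up−V_dn)/(S_up−S_dn) = (40.4327−47.7201)/(148.7167−83.9530) = -0.1125. V = [p*·40.4327 + (1−p*)·47.7201]/1.04 = 41.4728. B = V − Δ·S = 54.9680.
(1,0): S=54.6000. Δ = (V_up−V_dn)/(S_up−S_dn) = (58.9047−88.3887)/(67.7040−38.2200) = -1.0000. V = [p*·58.9047 + (1−p*)·88.3887]/1.04 = 67.1392. B = V − Δ·S = 121.7392.
(1,1): S=96.7200. Δ = (V_up−V_dn)/(S_up−S_dn) = (41.4728−58.9047)/(119.9328−67.7040) = -0.3338. V = [p*·41.4728 + (1−p*)·58.9047]/1.04 = 46.0857. B = V − Δ·S = 78.3669.
(0,0): S=78.0000. Δ = (V_up−V_dn)/(S_up−S_dn) = (46.0857−67.1392)/(96.7200−54.6000) = -0.4998. V = [p*·46.0857 + (1−p*)·67.1392]/1.04 = 51.8108. B = V − Δ·S = 90.7988.
Root portfolio cost Δ·78+B reproduces V0=51.8108.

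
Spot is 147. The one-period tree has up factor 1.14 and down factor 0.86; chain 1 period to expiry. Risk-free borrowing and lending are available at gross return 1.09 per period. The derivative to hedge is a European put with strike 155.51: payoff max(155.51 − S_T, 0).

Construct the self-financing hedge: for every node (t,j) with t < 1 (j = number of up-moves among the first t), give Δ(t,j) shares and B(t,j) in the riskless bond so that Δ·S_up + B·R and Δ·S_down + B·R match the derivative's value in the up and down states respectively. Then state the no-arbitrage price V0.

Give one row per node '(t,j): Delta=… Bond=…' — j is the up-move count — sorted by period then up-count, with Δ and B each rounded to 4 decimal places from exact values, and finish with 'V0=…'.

Since d<R<u, set p* = (R−d)/(u−d) = 0.8214; price each node as the discounted p*-expectation of its children.
Payoff layer (t=1): V(1,0)=29.0900, V(1,1)=0.0000
Node (0,0) S=147.0000: V=(p*·0.0000+(1−p*)·29.0900)/1.09=4.7657; Δ=(0.0000−29.0900)/(167.5800−126.4200)=-0.7068; B=V−Δ·S=108.6586
Each (Δ,B) replicates both successor values, so the strategy is self-financing and V0 is arbitrage-free.

(0,0): Delta=-0.7068 Bond=108.6586
V0=4.7657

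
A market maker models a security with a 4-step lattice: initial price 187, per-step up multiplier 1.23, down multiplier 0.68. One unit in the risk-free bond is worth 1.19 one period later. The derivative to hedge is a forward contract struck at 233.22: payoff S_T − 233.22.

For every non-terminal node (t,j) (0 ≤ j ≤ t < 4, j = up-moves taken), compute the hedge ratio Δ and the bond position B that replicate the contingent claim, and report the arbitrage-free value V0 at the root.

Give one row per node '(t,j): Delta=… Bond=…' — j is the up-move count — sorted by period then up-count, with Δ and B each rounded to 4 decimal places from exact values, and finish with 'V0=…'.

No-arbitrage ⇒ martingale measure with p* = (R−d)/(u−d) = 0.9273.
At expiry t=4: V(4,0)=-193.2368, V(4,1)=-160.8975, V(4,2)=-102.4014, V(4,3)=3.4078, V(4,4)=194.7980
  t=3,j=0: stock 58.7988 → up 72.3225 (V=-160.8975), down 39.9832 (V=-193.2368). Price -137.1844; hedge Δ=1.0000, bond B=-195.9832.
  t=3,j=1: stock 106.3566 → up 130.8186 (V=-102.4014), down 72.3225 (V=-160.8975). Price -89.6266; hedge Δ=1.0000, bond B=-195.9832.
  t=3,j=2: stock 192.3804 → up 236.6278 (V=3.4078), down 130.8186 (V=-102.4014). Price -3.6028; hedge Δ=1.0000, bond B=-195.9832.
  t=3,j=3: stock 347.9821 → up 428.0180 (V=194.7980), down 236.6278 (V=3.4078). Price 151.9989; hedge Δ=1.0000, bond B=-195.9832.
  t=2,j=0: stock 86.4688 → up 106.3566 (V=-89.6266), down 58.7988 (V=-137.1844). Price -78.2230; hedge Δ=1.0000, bond B=-164.6918.
  t=2,j=1: stock 156.4068 → up 192.3804 (V=-3.6028), down 106.3566 (V=-89.6266). Price -8.2850; hedge Δ=1.0000, bond B=-164.6918.
  t=2,j=2: stock 282.9123 → up 347.9821 (V=151.9989), down 192.3804 (V=-3.6028). Price 118.2205; hedge Δ=1.0000, bond B=-164.6918.
  t=1,j=0: stock 127.1600 → up 156.4068 (V=-8.2850), down 86.4688 (V=-78.2230). Price -11.2364; hedge Δ=1.0000, bond B=-138.3964.
  t=1,j=1: stock 230.0100 → up 282.9123 (V=118.2205), down 156.4068 (V=-8.2850). Price 91.6136; hedge Δ=1.0000, bond B=-138.3964.
  t=0,j=0: stock 187.0000 → up 230.0100 (V=91.6136), down 127.1600 (V=-11.2364). Price 70.7005; hedge Δ=1.0000, bond B=-116.2995.
Self-financing check: at every node Δ·S+B equals the discounted successor values.

(0,0): Delta=1.0000 Bond=-116.2995
(1,0): Delta=1.0000 Bond=-138.3964
(1,1): Delta=1.0000 Bond=-138.3964
(2,0): Delta=1.0000 Bond=-164.6918
(2,1): Delta=1.0000 Bond=-164.6918
(2,2): Delta=1.0000 Bond=-164.6918
(3,0): Delta=1.0000 Bond=-195.9832
(3,1): Delta=1.0000 Bond=-195.9832
(3,2): Delta=1.0000 Bond=-195.9832
(3,3): Delta=1.0000 Bond=-195.9832
V0=70.7005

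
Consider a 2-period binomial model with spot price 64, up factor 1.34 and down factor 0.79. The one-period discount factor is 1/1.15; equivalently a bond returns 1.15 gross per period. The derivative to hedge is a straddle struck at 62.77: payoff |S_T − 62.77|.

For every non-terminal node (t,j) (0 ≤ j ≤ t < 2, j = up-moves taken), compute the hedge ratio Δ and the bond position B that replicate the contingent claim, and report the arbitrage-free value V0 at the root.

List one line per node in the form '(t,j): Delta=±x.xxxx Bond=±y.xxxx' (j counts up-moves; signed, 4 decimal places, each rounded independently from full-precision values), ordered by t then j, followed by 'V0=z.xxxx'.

(0,0): Delta=0.6104 Bond=-18.4077
(1,0): Delta=-0.6418 Bond=42.1415
(1,1): Delta=1.0000 Bond=-54.5826
V0=20.6567

No-arbitrage ⇒ martingale measure with p* = (R−d)/(u−d) = 0.6545.
Payoff layer (t=2): V(2,0)=22.8276, V(2,1)=4.9804, V(2,2)=52.1484
  t=1,j=0: stock 50.5600 → up 67.7504 (V=4.9804), down 39.9424 (V=22.8276). Price 9.6920; hedge Δ=-0.6418, bond B=42.1415.
  t=1,j=1: stock 85.7600 → up 114.9184 (V=52.1484), down 67.7504 (V=4.9804). Price 31.1774; hedge Δ=1.0000, bond B=-54.5826.
  t=0,j=0: stock 64.0000 → up 85.7600 (V=31.1774), down 50.5600 (V=9.6920). Price 20.6567; hedge Δ=0.6104, bond B=-18.4077.
Self-financing check: at every node Δ·S+B equals the discounted successor values.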